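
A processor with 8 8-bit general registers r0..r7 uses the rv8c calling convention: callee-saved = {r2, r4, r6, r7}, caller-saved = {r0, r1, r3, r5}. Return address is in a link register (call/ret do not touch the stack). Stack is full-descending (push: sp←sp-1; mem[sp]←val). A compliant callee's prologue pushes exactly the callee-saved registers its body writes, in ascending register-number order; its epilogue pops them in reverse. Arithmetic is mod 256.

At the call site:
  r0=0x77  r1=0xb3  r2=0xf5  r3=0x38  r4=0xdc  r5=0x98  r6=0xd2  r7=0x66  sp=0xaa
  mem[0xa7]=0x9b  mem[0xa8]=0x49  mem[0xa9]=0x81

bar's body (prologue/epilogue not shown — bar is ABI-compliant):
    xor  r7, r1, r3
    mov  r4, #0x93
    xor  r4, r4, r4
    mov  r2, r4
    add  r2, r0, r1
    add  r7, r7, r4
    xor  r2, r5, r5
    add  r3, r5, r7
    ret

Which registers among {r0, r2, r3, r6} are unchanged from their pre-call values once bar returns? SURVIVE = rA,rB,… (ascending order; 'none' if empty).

prologue: push r2 → mem[0xa9]=0xf5, sp=0xa9
prologue: push r4 → mem[0xa8]=0xdc, sp=0xa8
prologue: push r7 → mem[0xa7]=0x66, sp=0xa7
body[0] xor  r7, r1, r3 → r7=0x8b
body[1] mov  r4, #0x93 → r4=0x93
body[2] xor  r4, r4, r4 → r4=0x00
body[3] mov  r2, r4 → r2=0x00
body[4] add  r2, r0, r1 → r2=0x2a
body[5] add  r7, r7, r4 → r7=0x8b
body[6] xor  r2, r5, r5 → r2=0x00
body[7] add  r3, r5, r7 → r3=0x23
epilogue: pop r7=0x66, sp=0xa8
epilogue: pop r4=0xdc, sp=0xa9
epilogue: pop r2=0xf5, sp=0xaa
r0: caller-saved, written=False
r2: callee-saved, written=True
r3: caller-saved, written=True
r6: callee-saved, written=False

SURVIVE = r0,r2,r6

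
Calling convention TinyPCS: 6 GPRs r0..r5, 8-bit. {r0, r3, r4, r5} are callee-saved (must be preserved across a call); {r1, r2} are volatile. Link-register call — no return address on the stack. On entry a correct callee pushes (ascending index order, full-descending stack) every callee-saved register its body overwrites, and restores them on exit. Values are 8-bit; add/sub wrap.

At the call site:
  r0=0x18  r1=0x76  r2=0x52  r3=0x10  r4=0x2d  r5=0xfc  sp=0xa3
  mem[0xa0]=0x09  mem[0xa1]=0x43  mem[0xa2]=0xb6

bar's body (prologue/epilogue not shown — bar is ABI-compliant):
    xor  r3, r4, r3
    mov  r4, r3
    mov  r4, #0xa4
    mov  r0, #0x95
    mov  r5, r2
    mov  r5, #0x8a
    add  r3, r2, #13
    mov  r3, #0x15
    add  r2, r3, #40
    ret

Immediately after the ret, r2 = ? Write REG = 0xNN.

REG = 0x3d

prologue: push r0 -> mem[0xa2]=0x18, sp=0xa2
prologue: push r3 -> mem[0xa1]=0x10, sp=0xa1
prologue: push r4 -> mem[0xa0]=0x2d, sp=0xa0
prologue: push r5 -> mem[0x9f]=0xfc, sp=0x9f
body[0] xor  r3, r4, r3 -> r3=0x3d
body[1] mov  r4, r3 -> r4=0x3d
body[2] mov  r4, #0xa4 -> r4=0xa4
body[3] mov  r0, #0x95 -> r0=0x95
body[4] mov  r5, r2 -> r5=0x52
body[5] mov  r5, #0x8a -> r5=0x8a
body[6] add  r3, r2, #13 -> r3=0x5f
body[7] mov  r3, #0x15 -> r3=0x15
body[8] add  r2, r3, #40 -> r2=0x3d
epilogue: pop r5=0xfc, sp=0xa0
epilogue: pop r4=0x2d, sp=0xa1
epilogue: pop r3=0x10, sp=0xa2
epilogue: pop r0=0x18, sp=0xa3
r2 is caller-saved -> body value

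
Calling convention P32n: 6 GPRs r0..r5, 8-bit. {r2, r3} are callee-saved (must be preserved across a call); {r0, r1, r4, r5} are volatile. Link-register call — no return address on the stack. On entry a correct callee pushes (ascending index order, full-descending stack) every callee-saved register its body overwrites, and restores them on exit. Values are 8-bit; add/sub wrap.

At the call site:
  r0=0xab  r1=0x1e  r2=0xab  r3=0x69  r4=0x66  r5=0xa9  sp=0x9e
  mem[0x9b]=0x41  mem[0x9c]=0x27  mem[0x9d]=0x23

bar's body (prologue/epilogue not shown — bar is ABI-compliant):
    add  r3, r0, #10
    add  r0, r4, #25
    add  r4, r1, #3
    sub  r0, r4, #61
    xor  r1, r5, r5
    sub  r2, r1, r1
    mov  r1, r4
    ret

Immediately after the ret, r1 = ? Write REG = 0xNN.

prologue: push r2 → mem[0x9d]=0xab, sp=0x9d
prologue: push r3 → mem[0x9c]=0x69, sp=0x9c
body[0] add  r3, r0, #10 → r3=0xb5
body[1] add  r0, r4, #25 → r0=0x7f
body[2] add  r4, r1, #3 → r4=0x21
body[3] sub  r0, r4, #61 → r0=0xe4
body[4] xor  r1, r5, r5 → r1=0x00
body[5] sub  r2, r1, r1 → r2=0x00
body[6] mov  r1, r4 → r1=0x21
epilogue: pop r3=0x69, sp=0x9d
epilogue: pop r2=0xab, sp=0x9e
r1 is caller-saved → body value

REG = 0x21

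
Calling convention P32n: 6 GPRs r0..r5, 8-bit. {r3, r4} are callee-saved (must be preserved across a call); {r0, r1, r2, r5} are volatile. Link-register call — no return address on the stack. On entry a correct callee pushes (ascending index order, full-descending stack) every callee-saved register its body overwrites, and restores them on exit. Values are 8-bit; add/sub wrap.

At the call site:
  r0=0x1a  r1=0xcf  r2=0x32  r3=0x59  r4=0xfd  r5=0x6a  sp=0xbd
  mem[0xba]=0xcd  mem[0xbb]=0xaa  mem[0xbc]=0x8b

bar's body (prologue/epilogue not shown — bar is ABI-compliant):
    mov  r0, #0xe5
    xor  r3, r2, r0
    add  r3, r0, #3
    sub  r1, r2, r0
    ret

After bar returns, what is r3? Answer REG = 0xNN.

REG = 0x59

prologue: push r3 → mem[0xbc]=0x59, sp=0xbc
body[0] mov  r0, #0xe5 → r0=0xe5
body[1] xor  r3, r2, r0 → r3=0xd7
body[2] add  r3, r0, #3 → r3=0xe8
body[3] sub  r1, r2, r0 → r1=0x4d
epilogue: pop r3=0x59, sp=0xbd
r3 is callee-saved → restored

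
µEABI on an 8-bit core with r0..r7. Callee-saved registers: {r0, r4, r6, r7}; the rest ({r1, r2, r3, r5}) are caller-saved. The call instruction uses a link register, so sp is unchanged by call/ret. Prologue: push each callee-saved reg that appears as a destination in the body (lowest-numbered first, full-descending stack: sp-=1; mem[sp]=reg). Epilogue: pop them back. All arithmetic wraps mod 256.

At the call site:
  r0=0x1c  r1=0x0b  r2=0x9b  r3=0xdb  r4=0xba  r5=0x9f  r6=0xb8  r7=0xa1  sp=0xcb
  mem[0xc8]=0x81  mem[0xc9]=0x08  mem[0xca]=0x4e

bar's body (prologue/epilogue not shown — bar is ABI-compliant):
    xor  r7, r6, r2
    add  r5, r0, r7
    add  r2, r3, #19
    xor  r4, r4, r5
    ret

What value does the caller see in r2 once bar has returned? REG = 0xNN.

REG = 0xee

prologue: push r4 -> mem[0xca]=0xba, sp=0xca
prologue: push r7 -> mem[0xc9]=0xa1, sp=0xc9
body[0] xor  r7, r6, r2 -> r7=0x23
body[1] add  r5, r0, r7 -> r5=0x3f
body[2] add  r2, r3, #19 -> r2=0xee
body[3] xor  r4, r4, r5 -> r4=0x85
epilogue: pop r7=0xa1, sp=0xca
epilogue: pop r4=0xba, sp=0xcb
r2 is caller-saved -> body value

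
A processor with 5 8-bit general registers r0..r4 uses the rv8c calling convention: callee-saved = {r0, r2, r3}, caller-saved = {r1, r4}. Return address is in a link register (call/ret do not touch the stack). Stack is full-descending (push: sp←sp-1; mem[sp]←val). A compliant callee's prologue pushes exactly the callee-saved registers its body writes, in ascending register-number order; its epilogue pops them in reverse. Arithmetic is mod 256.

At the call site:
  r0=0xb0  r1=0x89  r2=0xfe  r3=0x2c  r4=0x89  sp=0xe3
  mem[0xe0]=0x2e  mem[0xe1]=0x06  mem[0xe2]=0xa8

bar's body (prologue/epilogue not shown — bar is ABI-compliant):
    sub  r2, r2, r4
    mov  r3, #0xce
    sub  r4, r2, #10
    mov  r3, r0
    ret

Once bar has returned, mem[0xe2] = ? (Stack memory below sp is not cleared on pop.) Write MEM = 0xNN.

prologue: push r2 -> mem[0xe2]=0xfe, sp=0xe2
prologue: push r3 -> mem[0xe1]=0x2c, sp=0xe1
body[0] sub  r2, r2, r4 -> r2=0x75
body[1] mov  r3, #0xce -> r3=0xce
body[2] sub  r4, r2, #10 -> r4=0x6b
body[3] mov  r3, r0 -> r3=0xb0
epilogue: pop r3=0x2c, sp=0xe2
epilogue: pop r2=0xfe, sp=0xe3
prologue pushed ['r2', 'r3'] at ['0xe2', '0xe1']

MEM = 0xfe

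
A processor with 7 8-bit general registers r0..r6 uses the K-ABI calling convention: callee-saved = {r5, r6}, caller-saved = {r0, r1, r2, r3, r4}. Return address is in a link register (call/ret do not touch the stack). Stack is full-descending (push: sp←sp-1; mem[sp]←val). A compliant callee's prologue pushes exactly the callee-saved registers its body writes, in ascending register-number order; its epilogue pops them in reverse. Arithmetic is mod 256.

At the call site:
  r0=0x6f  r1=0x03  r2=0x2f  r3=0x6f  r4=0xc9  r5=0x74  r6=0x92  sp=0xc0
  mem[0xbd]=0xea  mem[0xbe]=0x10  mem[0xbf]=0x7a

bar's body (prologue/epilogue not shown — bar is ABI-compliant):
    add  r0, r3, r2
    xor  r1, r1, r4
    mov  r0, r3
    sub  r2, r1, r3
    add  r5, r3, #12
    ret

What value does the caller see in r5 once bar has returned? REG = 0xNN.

REG = 0x74

prologue: push r5 → mem[0xbf]=0x74, sp=0xbf
body[0] add  r0, r3, r2 → r0=0x9e
body[1] xor  r1, r1, r4 → r1=0xca
body[2] mov  r0, r3 → r0=0x6f
body[3] sub  r2, r1, r3 → r2=0x5b
body[4] add  r5, r3, #12 → r5=0x7b
epilogue: pop r5=0x74, sp=0xc0
r5 is callee-saved → restored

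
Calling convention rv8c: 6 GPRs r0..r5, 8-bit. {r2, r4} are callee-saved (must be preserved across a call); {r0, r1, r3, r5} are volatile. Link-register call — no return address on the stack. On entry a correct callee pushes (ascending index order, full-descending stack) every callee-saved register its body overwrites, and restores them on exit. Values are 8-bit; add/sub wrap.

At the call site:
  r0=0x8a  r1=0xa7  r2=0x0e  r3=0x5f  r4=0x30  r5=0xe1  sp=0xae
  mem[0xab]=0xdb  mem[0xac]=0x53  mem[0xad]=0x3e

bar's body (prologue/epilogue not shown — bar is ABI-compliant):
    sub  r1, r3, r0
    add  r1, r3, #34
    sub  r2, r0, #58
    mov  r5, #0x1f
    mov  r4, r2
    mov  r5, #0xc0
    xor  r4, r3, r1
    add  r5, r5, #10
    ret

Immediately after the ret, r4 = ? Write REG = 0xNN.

prologue: push r2 -> mem[0xad]=0x0e, sp=0xad
prologue: push r4 -> mem[0xac]=0x30, sp=0xac
body[0] sub  r1, r3, r0 -> r1=0xd5
body[1] add  r1, r3, #34 -> r1=0x81
body[2] sub  r2, r0, #58 -> r2=0x50
body[3] mov  r5, #0x1f -> r5=0x1f
body[4] mov  r4, r2 -> r4=0x50
body[5] mov  r5, #0xc0 -> r5=0xc0
body[6] xor  r4, r3, r1 -> r4=0xde
body[7] add  r5, r5, #10 -> r5=0xca
epilogue: pop r4=0x30, sp=0xad
epilogue: pop r2=0x0e, sp=0xae
r4 is callee-saved -> restored

REG = 0x30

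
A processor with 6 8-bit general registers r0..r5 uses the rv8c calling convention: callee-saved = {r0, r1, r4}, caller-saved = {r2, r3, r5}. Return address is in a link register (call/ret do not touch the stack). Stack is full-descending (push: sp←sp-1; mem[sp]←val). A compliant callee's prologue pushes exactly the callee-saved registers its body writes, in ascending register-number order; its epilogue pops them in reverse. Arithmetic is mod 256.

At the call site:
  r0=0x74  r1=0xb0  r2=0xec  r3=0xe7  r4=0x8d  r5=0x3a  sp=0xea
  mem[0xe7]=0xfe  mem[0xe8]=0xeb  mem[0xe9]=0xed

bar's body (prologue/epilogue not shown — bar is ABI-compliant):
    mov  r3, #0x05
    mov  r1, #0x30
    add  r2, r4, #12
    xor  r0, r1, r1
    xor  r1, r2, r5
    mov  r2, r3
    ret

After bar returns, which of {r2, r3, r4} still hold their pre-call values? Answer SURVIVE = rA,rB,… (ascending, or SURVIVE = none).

prologue: push r0 -> mem[0xe9]=0x74, sp=0xe9
prologue: push r1 -> mem[0xe8]=0xb0, sp=0xe8
body[0] mov  r3, #0x05 -> r3=0x05
body[1] mov  r1, #0x30 -> r1=0x30
body[2] add  r2, r4, #12 -> r2=0x99
body[3] xor  r0, r1, r1 -> r0=0x00
body[4] xor  r1, r2, r5 -> r1=0xa3
body[5] mov  r2, r3 -> r2=0x05
epilogue: pop r1=0xb0, sp=0xe9
epilogue: pop r0=0x74, sp=0xea
r2: caller-saved, written=True
r3: caller-saved, written=True
r4: callee-saved, written=False

SURVIVE = r4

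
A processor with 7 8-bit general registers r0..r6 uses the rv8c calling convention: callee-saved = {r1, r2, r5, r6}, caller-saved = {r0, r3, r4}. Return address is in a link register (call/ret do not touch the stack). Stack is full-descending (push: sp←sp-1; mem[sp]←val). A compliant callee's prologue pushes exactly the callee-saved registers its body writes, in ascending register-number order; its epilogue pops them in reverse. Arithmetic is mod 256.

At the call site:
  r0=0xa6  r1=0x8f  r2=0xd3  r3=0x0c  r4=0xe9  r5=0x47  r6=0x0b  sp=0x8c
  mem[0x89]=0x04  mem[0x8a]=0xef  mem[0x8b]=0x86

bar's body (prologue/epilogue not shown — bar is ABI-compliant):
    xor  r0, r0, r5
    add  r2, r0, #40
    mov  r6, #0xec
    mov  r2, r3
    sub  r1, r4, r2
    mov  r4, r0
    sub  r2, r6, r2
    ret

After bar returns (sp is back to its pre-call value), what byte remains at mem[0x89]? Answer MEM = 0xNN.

MEM = 0x0b

prologue: push r1 -> mem[0x8b]=0x8f, sp=0x8b
prologue: push r2 -> mem[0x8a]=0xd3, sp=0x8a
prologue: push r6 -> mem[0x89]=0x0b, sp=0x89
body[0] xor  r0, r0, r5 -> r0=0xe1
body[1] add  r2, r0, #40 -> r2=0x09
body[2] mov  r6, #0xec -> r6=0xec
body[3] mov  r2, r3 -> r2=0x0c
body[4] sub  r1, r4, r2 -> r1=0xdd
body[5] mov  r4, r0 -> r4=0xe1
body[6] sub  r2, r6, r2 -> r2=0xe0
epilogue: pop r6=0x0b, sp=0x8a
epilogue: pop r2=0xd3, sp=0x8b
epilogue: pop r1=0x8f, sp=0x8c
prologue pushed ['r1', 'r2', 'r6'] at ['0x8b', '0x8a', '0x89']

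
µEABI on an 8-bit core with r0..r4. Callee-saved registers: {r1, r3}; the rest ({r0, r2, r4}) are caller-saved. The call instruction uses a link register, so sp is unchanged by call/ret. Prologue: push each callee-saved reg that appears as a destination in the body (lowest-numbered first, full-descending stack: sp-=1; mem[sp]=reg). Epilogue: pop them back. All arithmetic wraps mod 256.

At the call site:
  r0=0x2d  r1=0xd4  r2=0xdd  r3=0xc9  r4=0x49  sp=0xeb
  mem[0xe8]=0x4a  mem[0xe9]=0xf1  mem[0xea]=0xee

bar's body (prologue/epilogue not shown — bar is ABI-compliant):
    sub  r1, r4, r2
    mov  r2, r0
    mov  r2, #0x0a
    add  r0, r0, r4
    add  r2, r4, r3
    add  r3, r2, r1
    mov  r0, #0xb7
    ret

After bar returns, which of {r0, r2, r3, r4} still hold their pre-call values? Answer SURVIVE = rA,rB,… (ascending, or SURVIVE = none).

SURVIVE = r3,r4

prologue: push r1 -> mem[0xea]=0xd4, sp=0xea
prologue: push r3 -> mem[0xe9]=0xc9, sp=0xe9
body[0] sub  r1, r4, r2 -> r1=0x6c
body[1] mov  r2, r0 -> r2=0x2d
body[2] mov  r2, #0x0a -> r2=0x0a
body[3] add  r0, r0, r4 -> r0=0x76
body[4] add  r2, r4, r3 -> r2=0x12
body[5] add  r3, r2, r1 -> r3=0x7e
body[6] mov  r0, #0xb7 -> r0=0xb7
epilogue: pop r3=0xc9, sp=0xea
epilogue: pop r1=0xd4, sp=0xeb
r0: caller-saved, written=True
r2: caller-saved, written=True
r3: callee-saved, written=True
r4: caller-saved, written=False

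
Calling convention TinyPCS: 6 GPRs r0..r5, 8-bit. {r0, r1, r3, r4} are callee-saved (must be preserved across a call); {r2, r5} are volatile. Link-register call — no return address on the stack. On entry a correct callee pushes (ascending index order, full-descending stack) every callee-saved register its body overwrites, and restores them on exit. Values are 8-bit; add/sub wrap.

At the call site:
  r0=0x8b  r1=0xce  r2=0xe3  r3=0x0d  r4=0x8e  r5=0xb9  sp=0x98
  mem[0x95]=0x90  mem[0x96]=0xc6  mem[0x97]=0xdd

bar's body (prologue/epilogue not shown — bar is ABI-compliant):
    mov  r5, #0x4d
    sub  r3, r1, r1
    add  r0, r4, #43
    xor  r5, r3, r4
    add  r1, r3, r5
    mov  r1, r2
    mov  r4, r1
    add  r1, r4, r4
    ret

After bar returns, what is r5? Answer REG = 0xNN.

REG = 0x8e

prologue: push r0 → mem[0x97]=0x8b, sp=0x97
prologue: push r1 → mem[0x96]=0xce, sp=0x96
prologue: push r3 → mem[0x95]=0x0d, sp=0x95
prologue: push r4 → mem[0x94]=0x8e, sp=0x94
body[0] mov  r5, #0x4d → r5=0x4d
body[1] sub  r3, r1, r1 → r3=0x00
body[2] add  r0, r4, #43 → r0=0xb9
body[3] xor  r5, r3, r4 → r5=0x8e
body[4] add  r1, r3, r5 → r1=0x8e
body[5] mov  r1, r2 → r1=0xe3
body[6] mov  r4, r1 → r4=0xe3
body[7] add  r1, r4, r4 → r1=0xc6
epilogue: pop r4=0x8e, sp=0x95
epilogue: pop r3=0x0d, sp=0x96
epilogue: pop r1=0xce, sp=0x97
epilogue: pop r0=0x8b, sp=0x98
r5 is caller-saved → body value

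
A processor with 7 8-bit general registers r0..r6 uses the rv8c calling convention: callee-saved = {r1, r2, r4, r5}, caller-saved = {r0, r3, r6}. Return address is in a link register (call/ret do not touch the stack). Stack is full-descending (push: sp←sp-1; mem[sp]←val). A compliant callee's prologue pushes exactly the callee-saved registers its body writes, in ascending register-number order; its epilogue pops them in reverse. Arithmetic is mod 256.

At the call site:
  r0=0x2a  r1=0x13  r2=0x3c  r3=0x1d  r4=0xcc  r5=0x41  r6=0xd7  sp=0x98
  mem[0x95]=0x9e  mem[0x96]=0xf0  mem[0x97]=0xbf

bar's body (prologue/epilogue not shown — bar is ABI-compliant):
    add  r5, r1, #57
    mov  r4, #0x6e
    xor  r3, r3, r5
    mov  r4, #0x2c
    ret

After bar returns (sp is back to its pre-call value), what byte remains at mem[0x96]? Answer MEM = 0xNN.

MEM = 0x41

prologue: push r4 → mem[0x97]=0xcc, sp=0x97
prologue: push r5 → mem[0x96]=0x41, sp=0x96
body[0] add  r5, r1, #57 → r5=0x4c
body[1] mov  r4, #0x6e → r4=0x6e
body[2] xor  r3, r3, r5 → r3=0x51
body[3] mov  r4, #0x2c → r4=0x2c
epilogue: pop r5=0x41, sp=0x97
epilogue: pop r4=0xcc, sp=0x98
prologue pushed ['r4', 'r5'] at ['0x97', '0x96']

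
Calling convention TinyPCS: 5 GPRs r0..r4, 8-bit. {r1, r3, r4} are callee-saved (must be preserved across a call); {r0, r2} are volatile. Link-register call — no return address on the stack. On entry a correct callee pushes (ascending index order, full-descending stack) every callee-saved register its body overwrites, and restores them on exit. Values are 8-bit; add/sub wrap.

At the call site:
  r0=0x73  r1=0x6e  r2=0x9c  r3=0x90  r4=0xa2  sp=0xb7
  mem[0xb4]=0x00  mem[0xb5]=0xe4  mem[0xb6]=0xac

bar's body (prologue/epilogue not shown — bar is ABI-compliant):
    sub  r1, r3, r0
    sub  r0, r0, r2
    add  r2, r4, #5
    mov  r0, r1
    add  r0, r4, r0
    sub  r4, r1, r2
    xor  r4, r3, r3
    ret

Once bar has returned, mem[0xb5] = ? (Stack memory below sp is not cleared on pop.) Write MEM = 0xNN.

MEM = 0xa2

prologue: push r1 -> mem[0xb6]=0x6e, sp=0xb6
prologue: push r4 -> mem[0xb5]=0xa2, sp=0xb5
body[0] sub  r1, r3, r0 -> r1=0x1d
body[1] sub  r0, r0, r2 -> r0=0xd7
body[2] add  r2, r4, #5 -> r2=0xa7
body[3] mov  r0, r1 -> r0=0x1d
body[4] add  r0, r4, r0 -> r0=0xbf
body[5] sub  r4, r1, r2 -> r4=0x76
body[6] xor  r4, r3, r3 -> r4=0x00
epilogue: pop r4=0xa2, sp=0xb6
epilogue: pop r1=0x6e, sp=0xb7
prologue pushed ['r1', 'r4'] at ['0xb6', '0xb5']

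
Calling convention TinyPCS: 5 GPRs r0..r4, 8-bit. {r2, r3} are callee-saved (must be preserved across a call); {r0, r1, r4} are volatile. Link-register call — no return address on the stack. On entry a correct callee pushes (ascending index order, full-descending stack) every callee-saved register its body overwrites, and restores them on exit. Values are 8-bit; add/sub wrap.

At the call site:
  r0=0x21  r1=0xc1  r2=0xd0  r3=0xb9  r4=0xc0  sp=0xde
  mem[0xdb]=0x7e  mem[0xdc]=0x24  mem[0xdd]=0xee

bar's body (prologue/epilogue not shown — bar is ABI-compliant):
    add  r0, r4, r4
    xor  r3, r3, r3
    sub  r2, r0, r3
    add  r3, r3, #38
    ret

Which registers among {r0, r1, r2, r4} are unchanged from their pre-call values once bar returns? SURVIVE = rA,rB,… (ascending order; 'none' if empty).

prologue: push r2 -> mem[0xdd]=0xd0, sp=0xdd
prologue: push r3 -> mem[0xdc]=0xb9, sp=0xdc
body[0] add  r0, r4, r4 -> r0=0x80
body[1] xor  r3, r3, r3 -> r3=0x00
body[2] sub  r2, r0, r3 -> r2=0x80
body[3] add  r3, r3, #38 -> r3=0x26
epilogue: pop r3=0xb9, sp=0xdd
epilogue: pop r2=0xd0, sp=0xde
r0: caller-saved, written=True
r1: caller-saved, written=False
r2: callee-saved, written=True
r4: caller-saved, written=False

SURVIVE = r1,r2,r4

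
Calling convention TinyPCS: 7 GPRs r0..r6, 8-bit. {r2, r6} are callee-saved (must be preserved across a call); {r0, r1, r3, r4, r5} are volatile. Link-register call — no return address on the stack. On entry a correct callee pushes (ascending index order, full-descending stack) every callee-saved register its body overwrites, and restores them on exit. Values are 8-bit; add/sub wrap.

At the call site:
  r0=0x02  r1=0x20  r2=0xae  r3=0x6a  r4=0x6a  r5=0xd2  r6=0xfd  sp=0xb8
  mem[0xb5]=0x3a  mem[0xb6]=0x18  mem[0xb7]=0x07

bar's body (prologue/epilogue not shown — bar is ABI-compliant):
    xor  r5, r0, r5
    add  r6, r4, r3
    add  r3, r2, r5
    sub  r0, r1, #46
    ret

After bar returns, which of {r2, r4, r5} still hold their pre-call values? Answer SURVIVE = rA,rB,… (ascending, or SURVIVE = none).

SURVIVE = r2,r4

prologue: push r6 -> mem[0xb7]=0xfd, sp=0xb7
body[0] xor  r5, r0, r5 -> r5=0xd0
body[1] add  r6, r4, r3 -> r6=0xd4
body[2] add  r3, r2, r5 -> r3=0x7e
body[3] sub  r0, r1, #46 -> r0=0xf2
epilogue: pop r6=0xfd, sp=0xb8
r2: callee-saved, written=False
r4: caller-saved, written=False
r5: caller-saved, written=True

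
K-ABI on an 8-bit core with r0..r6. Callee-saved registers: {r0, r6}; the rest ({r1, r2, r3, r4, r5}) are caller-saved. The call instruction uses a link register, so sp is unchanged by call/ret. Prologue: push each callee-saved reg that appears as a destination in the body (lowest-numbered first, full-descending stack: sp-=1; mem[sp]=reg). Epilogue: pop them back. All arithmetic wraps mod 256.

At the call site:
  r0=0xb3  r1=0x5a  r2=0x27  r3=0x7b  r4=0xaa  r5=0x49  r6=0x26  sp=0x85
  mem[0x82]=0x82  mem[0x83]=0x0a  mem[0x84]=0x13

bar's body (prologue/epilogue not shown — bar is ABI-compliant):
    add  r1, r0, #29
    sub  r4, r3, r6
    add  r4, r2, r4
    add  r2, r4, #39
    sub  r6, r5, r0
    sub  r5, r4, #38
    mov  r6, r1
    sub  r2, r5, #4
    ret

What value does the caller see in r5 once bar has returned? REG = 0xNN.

prologue: push r6 → mem[0x84]=0x26, sp=0x84
body[0] add  r1, r0, #29 → r1=0xd0
body[1] sub  r4, r3, r6 → r4=0x55
body[2] add  r4, r2, r4 → r4=0x7c
body[3] add  r2, r4, #39 → r2=0xa3
body[4] sub  r6, r5, r0 → r6=0x96
body[5] sub  r5, r4, #38 → r5=0x56
body[6] mov  r6, r1 → r6=0xd0
body[7] sub  r2, r5, #4 → r2=0x52
epilogue: pop r6=0x26, sp=0x85
r5 is caller-saved → body value

REG = 0x56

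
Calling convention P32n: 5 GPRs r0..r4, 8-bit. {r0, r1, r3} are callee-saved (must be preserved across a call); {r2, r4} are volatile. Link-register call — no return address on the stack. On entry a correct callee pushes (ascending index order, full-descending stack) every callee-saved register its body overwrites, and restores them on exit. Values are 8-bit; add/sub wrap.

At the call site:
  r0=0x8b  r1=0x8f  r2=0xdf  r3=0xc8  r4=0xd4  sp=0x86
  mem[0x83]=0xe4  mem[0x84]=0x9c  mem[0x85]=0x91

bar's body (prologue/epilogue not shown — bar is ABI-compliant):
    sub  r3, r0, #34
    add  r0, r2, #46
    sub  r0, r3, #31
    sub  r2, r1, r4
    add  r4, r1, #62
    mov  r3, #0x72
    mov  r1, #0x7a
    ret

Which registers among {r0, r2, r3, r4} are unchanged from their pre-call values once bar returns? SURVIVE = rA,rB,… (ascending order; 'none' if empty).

prologue: push r0 -> mem[0x85]=0x8b, sp=0x85
prologue: push r1 -> mem[0x84]=0x8f, sp=0x84
prologue: push r3 -> mem[0x83]=0xc8, sp=0x83
body[0] sub  r3, r0, #34 -> r3=0x69
body[1] add  r0, r2, #46 -> r0=0x0d
body[2] sub  r0, r3, #31 -> r0=0x4a
body[3] sub  r2, r1, r4 -> r2=0xbb
body[4] add  r4, r1, #62 -> r4=0xcd
body[5] mov  r3, #0x72 -> r3=0x72
body[6] mov  r1, #0x7a -> r1=0x7a
epilogue: pop r3=0xc8, sp=0x84
epilogue: pop r1=0x8f, sp=0x85
epilogue: pop r0=0x8b, sp=0x86
r0: callee-saved, written=True
r2: caller-saved, written=True
r3: callee-saved, written=True
r4: caller-saved, written=True

SURVIVE = r0,r3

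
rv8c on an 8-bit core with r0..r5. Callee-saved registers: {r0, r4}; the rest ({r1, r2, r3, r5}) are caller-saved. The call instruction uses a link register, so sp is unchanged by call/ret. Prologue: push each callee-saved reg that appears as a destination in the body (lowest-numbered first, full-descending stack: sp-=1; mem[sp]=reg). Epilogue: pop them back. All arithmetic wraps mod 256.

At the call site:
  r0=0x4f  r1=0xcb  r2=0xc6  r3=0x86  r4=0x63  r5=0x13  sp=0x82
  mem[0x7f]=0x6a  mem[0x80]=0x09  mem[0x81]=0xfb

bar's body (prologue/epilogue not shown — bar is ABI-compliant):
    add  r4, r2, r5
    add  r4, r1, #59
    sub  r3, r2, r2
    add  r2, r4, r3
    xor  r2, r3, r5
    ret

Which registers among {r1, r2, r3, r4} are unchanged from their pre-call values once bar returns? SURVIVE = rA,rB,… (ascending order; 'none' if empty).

prologue: push r4 → mem[0x81]=0x63, sp=0x81
body[0] add  r4, r2, r5 → r4=0xd9
body[1] add  r4, r1, #59 → r4=0x06
body[2] sub  r3, r2, r2 → r3=0x00
body[3] add  r2, r4, r3 → r2=0x06
body[4] xor  r2, r3, r5 → r2=0x13
epilogue: pop r4=0x63, sp=0x82
r1: caller-saved, written=False
r2: caller-saved, written=True
r3: caller-saved, written=True
r4: callee-saved, written=True

SURVIVE = r1,r4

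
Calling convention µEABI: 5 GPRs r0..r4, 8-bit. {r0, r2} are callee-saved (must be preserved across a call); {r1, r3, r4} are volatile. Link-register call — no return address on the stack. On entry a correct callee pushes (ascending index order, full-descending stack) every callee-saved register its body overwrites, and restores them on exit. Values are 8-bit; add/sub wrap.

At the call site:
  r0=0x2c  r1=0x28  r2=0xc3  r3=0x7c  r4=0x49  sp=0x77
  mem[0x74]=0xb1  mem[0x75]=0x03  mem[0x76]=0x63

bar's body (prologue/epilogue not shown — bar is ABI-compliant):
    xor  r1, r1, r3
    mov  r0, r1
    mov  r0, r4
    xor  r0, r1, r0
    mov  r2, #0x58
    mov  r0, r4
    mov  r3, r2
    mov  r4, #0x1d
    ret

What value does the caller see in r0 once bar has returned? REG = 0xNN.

REG = 0x2c

prologue: push r0 -> mem[0x76]=0x2c, sp=0x76
prologue: push r2 -> mem[0x75]=0xc3, sp=0x75
body[0] xor  r1, r1, r3 -> r1=0x54
body[1] mov  r0, r1 -> r0=0x54
body[2] mov  r0, r4 -> r0=0x49
body[3] xor  r0, r1, r0 -> r0=0x1d
body[4] mov  r2, #0x58 -> r2=0x58
body[5] mov  r0, r4 -> r0=0x49
body[6] mov  r3, r2 -> r3=0x58
body[7] mov  r4, #0x1d -> r4=0x1d
epilogue: pop r2=0xc3, sp=0x76
epilogue: pop r0=0x2c, sp=0x77
r0 is callee-saved -> restored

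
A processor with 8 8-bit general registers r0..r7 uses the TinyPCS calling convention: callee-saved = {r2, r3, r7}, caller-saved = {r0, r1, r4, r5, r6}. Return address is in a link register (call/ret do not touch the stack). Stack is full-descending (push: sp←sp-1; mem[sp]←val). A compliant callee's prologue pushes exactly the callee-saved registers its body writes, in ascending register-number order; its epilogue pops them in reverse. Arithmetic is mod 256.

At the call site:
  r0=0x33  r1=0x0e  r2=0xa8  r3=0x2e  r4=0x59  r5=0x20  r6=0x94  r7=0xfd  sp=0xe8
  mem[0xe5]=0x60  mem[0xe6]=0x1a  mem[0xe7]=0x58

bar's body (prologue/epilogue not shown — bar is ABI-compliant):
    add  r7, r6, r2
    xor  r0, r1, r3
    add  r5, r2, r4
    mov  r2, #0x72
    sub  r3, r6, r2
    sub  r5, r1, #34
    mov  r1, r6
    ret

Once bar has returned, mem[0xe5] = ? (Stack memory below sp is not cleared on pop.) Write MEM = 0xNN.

prologue: push r2 -> mem[0xe7]=0xa8, sp=0xe7
prologue: push r3 -> mem[0xe6]=0x2e, sp=0xe6
prologue: push r7 -> mem[0xe5]=0xfd, sp=0xe5
body[0] add  r7, r6, r2 -> r7=0x3c
body[1] xor  r0, r1, r3 -> r0=0x20
body[2] add  r5, r2, r4 -> r5=0x01
body[3] mov  r2, #0x72 -> r2=0x72
body[4] sub  r3, r6, r2 -> r3=0x22
body[5] sub  r5, r1, #34 -> r5=0xec
body[6] mov  r1, r6 -> r1=0x94
epilogue: pop r7=0xfd, sp=0xe6
epilogue: pop r3=0x2e, sp=0xe7
epilogue: pop r2=0xa8, sp=0xe8
prologue pushed ['r2', 'r3', 'r7'] at ['0xe7', '0xe6', '0xe5']

MEM = 0xfd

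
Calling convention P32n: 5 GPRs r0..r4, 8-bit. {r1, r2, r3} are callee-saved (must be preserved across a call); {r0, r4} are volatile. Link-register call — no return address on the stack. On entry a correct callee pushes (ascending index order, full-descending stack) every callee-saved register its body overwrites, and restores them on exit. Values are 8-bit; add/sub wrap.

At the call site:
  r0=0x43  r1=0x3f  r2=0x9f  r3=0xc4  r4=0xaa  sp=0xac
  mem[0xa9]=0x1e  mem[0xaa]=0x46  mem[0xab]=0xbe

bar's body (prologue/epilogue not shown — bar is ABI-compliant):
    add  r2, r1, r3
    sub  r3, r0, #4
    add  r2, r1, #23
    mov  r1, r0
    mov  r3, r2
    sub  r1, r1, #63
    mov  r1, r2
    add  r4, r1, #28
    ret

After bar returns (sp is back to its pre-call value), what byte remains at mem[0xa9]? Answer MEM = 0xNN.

prologue: push r1 → mem[0xab]=0x3f, sp=0xab
prologue: push r2 → mem[0xaa]=0x9f, sp=0xaa
prologue: push r3 → mem[0xa9]=0xc4, sp=0xa9
body[0] add  r2, r1, r3 → r2=0x03
body[1] sub  r3, r0, #4 → r3=0x3f
body[2] add  r2, r1, #23 → r2=0x56
body[3] mov  r1, r0 → r1=0x43
body[4] mov  r3, r2 → r3=0x56
body[5] sub  r1, r1, #63 → r1=0x04
body[6] mov  r1, r2 → r1=0x56
body[7] add  r4, r1, #28 → r4=0x72
epilogue: pop r3=0xc4, sp=0xaa
epilogue: pop r2=0x9f, sp=0xab
epilogue: pop r1=0x3f, sp=0xac
prologue pushed ['r1', 'r2', 'r3'] at ['0xab', '0xaa', '0xa9']

MEM = 0xc4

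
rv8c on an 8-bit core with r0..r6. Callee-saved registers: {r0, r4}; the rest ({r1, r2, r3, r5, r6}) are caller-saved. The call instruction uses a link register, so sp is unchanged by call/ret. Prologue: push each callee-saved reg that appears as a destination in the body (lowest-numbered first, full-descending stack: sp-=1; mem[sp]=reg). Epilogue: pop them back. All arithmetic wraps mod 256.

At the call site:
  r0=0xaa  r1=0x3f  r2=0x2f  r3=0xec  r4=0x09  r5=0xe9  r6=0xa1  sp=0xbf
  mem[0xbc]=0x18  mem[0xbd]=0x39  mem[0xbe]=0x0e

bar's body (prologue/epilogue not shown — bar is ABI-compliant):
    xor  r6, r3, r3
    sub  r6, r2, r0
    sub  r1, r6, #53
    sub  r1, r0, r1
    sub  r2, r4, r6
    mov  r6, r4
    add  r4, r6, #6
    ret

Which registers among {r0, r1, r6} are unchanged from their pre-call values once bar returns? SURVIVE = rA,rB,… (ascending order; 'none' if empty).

prologue: push r4 -> mem[0xbe]=0x09, sp=0xbe
body[0] xor  r6, r3, r3 -> r6=0x00
body[1] sub  r6, r2, r0 -> r6=0x85
body[2] sub  r1, r6, #53 -> r1=0x50
body[3] sub  r1, r0, r1 -> r1=0x5a
body[4] sub  r2, r4, r6 -> r2=0x84
body[5] mov  r6, r4 -> r6=0x09
body[6] add  r4, r6, #6 -> r4=0x0f
epilogue: pop r4=0x09, sp=0xbf
r0: callee-saved, written=False
r1: caller-saved, written=True
r6: caller-saved, written=True

SURVIVE = r0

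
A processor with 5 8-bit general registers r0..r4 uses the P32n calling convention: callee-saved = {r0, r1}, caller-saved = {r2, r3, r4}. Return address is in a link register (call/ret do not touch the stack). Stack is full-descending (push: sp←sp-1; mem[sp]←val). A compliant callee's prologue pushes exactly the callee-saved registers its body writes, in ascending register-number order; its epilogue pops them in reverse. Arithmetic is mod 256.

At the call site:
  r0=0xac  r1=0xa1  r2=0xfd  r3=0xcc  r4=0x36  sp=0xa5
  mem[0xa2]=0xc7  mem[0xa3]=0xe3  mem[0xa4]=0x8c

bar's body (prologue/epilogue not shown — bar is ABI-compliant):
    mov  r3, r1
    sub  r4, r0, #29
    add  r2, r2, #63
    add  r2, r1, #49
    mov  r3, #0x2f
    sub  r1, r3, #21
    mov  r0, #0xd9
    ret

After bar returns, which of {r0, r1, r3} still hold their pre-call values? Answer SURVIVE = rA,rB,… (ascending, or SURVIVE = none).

SURVIVE = r0,r1

prologue: push r0 → mem[0xa4]=0xac, sp=0xa4
prologue: push r1 → mem[0xa3]=0xa1, sp=0xa3
body[0] mov  r3, r1 → r3=0xa1
body[1] sub  r4, r0, #29 → r4=0x8f
body[2] add  r2, r2, #63 → r2=0x3c
body[3] add  r2, r1, #49 → r2=0xd2
body[4] mov  r3, #0x2f → r3=0x2f
body[5] sub  r1, r3, #21 → r1=0x1a
body[6] mov  r0, #0xd9 → r0=0xd9
epilogue: pop r1=0xa1, sp=0xa4
epilogue: pop r0=0xac, sp=0xa5
r0: callee-saved, written=True
r1: callee-saved, written=True
r3: caller-saved, written=True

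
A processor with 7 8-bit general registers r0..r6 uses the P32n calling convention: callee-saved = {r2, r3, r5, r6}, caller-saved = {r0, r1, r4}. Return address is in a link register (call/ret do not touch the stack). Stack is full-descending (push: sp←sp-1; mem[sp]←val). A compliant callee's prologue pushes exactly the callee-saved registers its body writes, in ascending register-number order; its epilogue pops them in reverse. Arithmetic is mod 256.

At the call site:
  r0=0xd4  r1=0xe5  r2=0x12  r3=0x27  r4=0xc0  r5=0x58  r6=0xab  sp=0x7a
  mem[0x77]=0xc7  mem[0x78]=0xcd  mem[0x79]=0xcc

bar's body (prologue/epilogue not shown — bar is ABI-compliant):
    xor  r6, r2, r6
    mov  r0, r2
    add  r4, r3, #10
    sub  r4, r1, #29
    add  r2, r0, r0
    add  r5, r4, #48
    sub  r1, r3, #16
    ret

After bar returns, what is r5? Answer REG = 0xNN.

prologue: push r2 -> mem[0x79]=0x12, sp=0x79
prologue: push r5 -> mem[0x78]=0x58, sp=0x78
prologue: push r6 -> mem[0x77]=0xab, sp=0x77
body[0] xor  r6, r2, r6 -> r6=0xb9
body[1] mov  r0, r2 -> r0=0x12
body[2] add  r4, r3, #10 -> r4=0x31
body[3] sub  r4, r1, #29 -> r4=0xc8
body[4] add  r2, r0, r0 -> r2=0x24
body[5] add  r5, r4, #48 -> r5=0xf8
body[6] sub  r1, r3, #16 -> r1=0x17
epilogue: pop r6=0xab, sp=0x78
epilogue: pop r5=0x58, sp=0x79
epilogue: pop r2=0x12, sp=0x7a
r5 is callee-saved -> restored

REG = 0x58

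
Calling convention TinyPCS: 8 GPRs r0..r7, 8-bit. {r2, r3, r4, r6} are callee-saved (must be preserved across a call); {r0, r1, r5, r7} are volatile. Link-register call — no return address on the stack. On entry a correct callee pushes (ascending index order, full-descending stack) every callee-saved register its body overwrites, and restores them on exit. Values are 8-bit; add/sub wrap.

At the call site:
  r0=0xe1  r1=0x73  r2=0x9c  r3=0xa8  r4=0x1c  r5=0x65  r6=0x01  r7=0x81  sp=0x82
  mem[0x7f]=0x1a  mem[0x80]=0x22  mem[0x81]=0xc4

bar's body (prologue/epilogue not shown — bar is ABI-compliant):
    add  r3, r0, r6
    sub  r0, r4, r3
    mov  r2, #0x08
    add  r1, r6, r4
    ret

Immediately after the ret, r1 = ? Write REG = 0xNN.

REG = 0x1d

prologue: push r2 -> mem[0x81]=0x9c, sp=0x81
prologue: push r3 -> mem[0x80]=0xa8, sp=0x80
body[0] add  r3, r0, r6 -> r3=0xe2
body[1] sub  r0, r4, r3 -> r0=0x3a
body[2] mov  r2, #0x08 -> r2=0x08
body[3] add  r1, r6, r4 -> r1=0x1d
epilogue: pop r3=0xa8, sp=0x81
epilogue: pop r2=0x9c, sp=0x82
r1 is caller-saved -> body value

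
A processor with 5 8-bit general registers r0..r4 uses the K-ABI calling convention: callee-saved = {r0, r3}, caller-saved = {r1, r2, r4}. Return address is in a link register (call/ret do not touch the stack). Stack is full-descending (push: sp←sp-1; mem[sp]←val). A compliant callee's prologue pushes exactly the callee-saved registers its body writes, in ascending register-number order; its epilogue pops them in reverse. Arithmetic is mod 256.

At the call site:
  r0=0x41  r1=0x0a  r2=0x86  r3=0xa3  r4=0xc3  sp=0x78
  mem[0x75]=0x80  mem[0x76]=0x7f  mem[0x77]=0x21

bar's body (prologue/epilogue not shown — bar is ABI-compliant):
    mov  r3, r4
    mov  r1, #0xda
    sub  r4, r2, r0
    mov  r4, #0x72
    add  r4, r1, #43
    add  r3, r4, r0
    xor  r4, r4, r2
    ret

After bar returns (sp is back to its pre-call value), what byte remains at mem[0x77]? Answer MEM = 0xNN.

MEM = 0xa3

prologue: push r3 → mem[0x77]=0xa3, sp=0x77
body[0] mov  r3, r4 → r3=0xc3
body[1] mov  r1, #0xda → r1=0xda
body[2] sub  r4, r2, r0 → r4=0x45
body[3] mov  r4, #0x72 → r4=0x72
body[4] add  r4, r1, #43 → r4=0x05
body[5] add  r3, r4, r0 → r3=0x46
body[6] xor  r4, r4, r2 → r4=0x83
epilogue: pop r3=0xa3, sp=0x78
prologue pushed ['r3'] at ['0x77']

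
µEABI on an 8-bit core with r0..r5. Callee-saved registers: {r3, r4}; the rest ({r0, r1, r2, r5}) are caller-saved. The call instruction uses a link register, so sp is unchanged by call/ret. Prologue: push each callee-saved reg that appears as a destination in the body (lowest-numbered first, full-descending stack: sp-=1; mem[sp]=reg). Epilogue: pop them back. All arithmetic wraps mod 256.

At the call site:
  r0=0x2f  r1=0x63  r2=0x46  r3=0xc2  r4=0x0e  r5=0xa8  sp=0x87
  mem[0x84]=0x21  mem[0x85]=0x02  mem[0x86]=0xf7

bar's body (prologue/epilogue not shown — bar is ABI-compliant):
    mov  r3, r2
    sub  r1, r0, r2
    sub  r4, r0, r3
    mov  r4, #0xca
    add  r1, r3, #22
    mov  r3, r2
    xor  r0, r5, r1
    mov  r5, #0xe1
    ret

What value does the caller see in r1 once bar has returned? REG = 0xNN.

REG = 0x5c

prologue: push r3 → mem[0x86]=0xc2, sp=0x86
prologue: push r4 → mem[0x85]=0x0e, sp=0x85
body[0] mov  r3, r2 → r3=0x46
body[1] sub  r1, r0, r2 → r1=0xe9
body[2] sub  r4, r0, r3 → r4=0xe9
body[3] mov  r4, #0xca → r4=0xca
body[4] add  r1, r3, #22 → r1=0x5c
body[5] mov  r3, r2 → r3=0x46
body[6] xor  r0, r5, r1 → r0=0xf4
body[7] mov  r5, #0xe1 → r5=0xe1
epilogue: pop r4=0x0e, sp=0x86
epilogue: pop r3=0xc2, sp=0x87
r1 is caller-saved → body value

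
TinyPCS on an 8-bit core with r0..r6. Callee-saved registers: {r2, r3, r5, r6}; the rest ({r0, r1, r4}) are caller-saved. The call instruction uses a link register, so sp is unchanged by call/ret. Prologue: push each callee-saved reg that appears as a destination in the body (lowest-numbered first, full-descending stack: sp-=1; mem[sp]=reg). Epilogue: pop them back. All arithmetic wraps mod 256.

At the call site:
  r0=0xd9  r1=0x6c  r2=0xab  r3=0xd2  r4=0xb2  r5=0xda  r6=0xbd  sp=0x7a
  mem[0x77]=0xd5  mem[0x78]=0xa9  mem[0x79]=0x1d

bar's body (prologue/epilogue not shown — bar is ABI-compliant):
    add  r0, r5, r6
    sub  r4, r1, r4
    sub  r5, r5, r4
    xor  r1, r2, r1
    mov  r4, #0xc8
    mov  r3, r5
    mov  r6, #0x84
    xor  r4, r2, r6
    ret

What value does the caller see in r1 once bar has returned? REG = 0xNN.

REG = 0xc7

prologue: push r3 → mem[0x79]=0xd2, sp=0x79
prologue: push r5 → mem[0x78]=0xda, sp=0x78
prologue: push r6 → mem[0x77]=0xbd, sp=0x77
body[0] add  r0, r5, r6 → r0=0x97
body[1] sub  r4, r1, r4 → r4=0xba
body[2] sub  r5, r5, r4 → r5=0x20
body[3] xor  r1, r2, r1 → r1=0xc7
body[4] mov  r4, #0xc8 → r4=0xc8
body[5] mov  r3, r5 → r3=0x20
body[6] mov  r6, #0x84 → r6=0x84
body[7] xor  r4, r2, r6 → r4=0x2f
epilogue: pop r6=0xbd, sp=0x78
epilogue: pop r5=0xda, sp=0x79
epilogue: pop r3=0xd2, sp=0x7a
r1 is caller-saved → body value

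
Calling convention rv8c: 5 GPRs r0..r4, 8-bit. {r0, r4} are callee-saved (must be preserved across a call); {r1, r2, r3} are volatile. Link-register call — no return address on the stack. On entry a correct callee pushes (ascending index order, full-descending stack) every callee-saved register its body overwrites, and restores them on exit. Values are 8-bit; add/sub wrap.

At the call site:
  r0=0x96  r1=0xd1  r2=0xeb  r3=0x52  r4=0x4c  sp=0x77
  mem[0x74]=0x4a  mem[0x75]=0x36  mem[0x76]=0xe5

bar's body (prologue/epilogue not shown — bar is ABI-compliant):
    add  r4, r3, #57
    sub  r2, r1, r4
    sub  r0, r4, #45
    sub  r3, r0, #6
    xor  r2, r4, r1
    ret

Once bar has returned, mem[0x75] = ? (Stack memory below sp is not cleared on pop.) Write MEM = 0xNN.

prologue: push r0 -> mem[0x76]=0x96, sp=0x76
prologue: push r4 -> mem[0x75]=0x4c, sp=0x75
body[0] add  r4, r3, #57 -> r4=0x8b
body[1] sub  r2, r1, r4 -> r2=0x46
body[2] sub  r0, r4, #45 -> r0=0x5e
body[3] sub  r3, r0, #6 -> r3=0x58
body[4] xor  r2, r4, r1 -> r2=0x5a
epilogue: pop r4=0x4c, sp=0x76
epilogue: pop r0=0x96, sp=0x77
prologue pushed ['r0', 'r4'] at ['0x76', '0x75']

MEM = 0x4c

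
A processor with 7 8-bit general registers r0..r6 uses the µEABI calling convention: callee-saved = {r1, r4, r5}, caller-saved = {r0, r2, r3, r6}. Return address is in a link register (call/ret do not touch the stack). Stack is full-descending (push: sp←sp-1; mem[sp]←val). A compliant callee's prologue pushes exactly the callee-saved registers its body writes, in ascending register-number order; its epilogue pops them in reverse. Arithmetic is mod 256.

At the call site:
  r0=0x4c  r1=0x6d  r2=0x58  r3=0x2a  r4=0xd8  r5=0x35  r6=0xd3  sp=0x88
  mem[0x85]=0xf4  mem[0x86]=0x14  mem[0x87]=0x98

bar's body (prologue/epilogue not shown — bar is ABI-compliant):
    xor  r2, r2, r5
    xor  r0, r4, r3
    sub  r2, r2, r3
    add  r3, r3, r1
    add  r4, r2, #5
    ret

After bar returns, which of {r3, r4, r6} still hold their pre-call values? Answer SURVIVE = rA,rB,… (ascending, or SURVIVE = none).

SURVIVE = r4,r6

prologue: push r4 -> mem[0x87]=0xd8, sp=0x87
body[0] xor  r2, r2, r5 -> r2=0x6d
body[1] xor  r0, r4, r3 -> r0=0xf2
body[2] sub  r2, r2, r3 -> r2=0x43
body[3] add  r3, r3, r1 -> r3=0x97
body[4] add  r4, r2, #5 -> r4=0x48
epilogue: pop r4=0xd8, sp=0x88
r3: caller-saved, written=True
r4: callee-saved, written=True
r6: caller-saved, written=False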